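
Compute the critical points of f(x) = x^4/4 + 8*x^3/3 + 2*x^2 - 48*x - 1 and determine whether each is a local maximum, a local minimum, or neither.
f'(x) = x^3 + 8*x^2 + 4*x - 48

Solve f'(x) = 0:
  Factor: x^3 + 8*x^2 + 4*x - 48 = (x - 2)*(x + 4)*(x + 6) = 0.
  ⇒ x = -6, -4, 2

f''(x) = 3*x^2 + 16*x + 4
Second-derivative test at each critical point:
  f''(-6) = 16 > 0 → local minimum
  f''(-4) = -12 < 0 → local maximum
  f''(2) = 48 > 0 → local minimum

Critical points: x = -6 (local minimum); x = -4 (local maximum); x = 2 (local minimum)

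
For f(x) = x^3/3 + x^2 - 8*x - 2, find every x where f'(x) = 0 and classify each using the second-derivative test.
f'(x) = x^2 + 2*x - 8

Solve f'(x) = 0:
  Factor: x^2 + 2*x - 8 = (x - 2)*(x + 4) = 0.
  ⇒ x = -4, 2

f''(x) = 2*x + 2
Second-derivative test at each critical point:
  f''(-4) = -6 < 0 → local maximum
  f''(2) = 6 > 0 → local minimum

Critical points: x = -4 (local maximum); x = 2 (local minimum)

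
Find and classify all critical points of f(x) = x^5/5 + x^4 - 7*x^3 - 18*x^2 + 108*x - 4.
f'(x) = x^4 + 4*x^3 - 21*x^2 - 36*x + 108

Solve f'(x) = 0:
  Factor: x^4 + 4*x^3 - 21*x^2 - 36*x + 108 = (x - 3)*(x - 2)*(x + 3)*(x + 6) = 0.
  ⇒ x = -6, -3, 2, 3

f''(x) = 4*x^3 + 12*x^2 - 42*x - 36
Second-derivative test at each critical point:
  f''(-6) = -216 < 0 → local maximum
  f''(-3) = 90 > 0 → local minimum
  f''(2) = -40 < 0 → local maximum
  f''(3) = 54 > 0 → local minimum

Critical points: x = -6 (local maximum); x = -3 (local minimum); x = 2 (local maximum); x = 3 (local minimum)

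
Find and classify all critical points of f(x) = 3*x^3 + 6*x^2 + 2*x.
f'(x) = 9*x^2 + 12*x + 2

Solve f'(x) = 0:
  9*x^2 + 12*x + 2 = 0 has no rational roots; quadratic formula: x = (-12 ± √72)/18.
  ⇒ x = -2/3 - sqrt(2)/3 ≈ -1.1381, -2/3 + sqrt(2)/3 ≈ -0.1953

f''(x) = 18*x + 12
Second-derivative test at each critical point:
  f''(-1.1381) = -8.4853 < 0 → local maximum
  f''(-0.1953) = 8.4853 > 0 → local minimum

Critical points: x = -2/3 - sqrt(2)/3 ≈ -1.1381 (local maximum); x = -2/3 + sqrt(2)/3 ≈ -0.1953 (local minimum)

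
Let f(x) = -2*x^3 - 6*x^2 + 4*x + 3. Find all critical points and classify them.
f'(x) = -6*x^2 - 12*x + 4

Solve f'(x) = 0:
  Factor: -6*x^2 - 12*x + 4 = -2*(3*x^2 + 6*x - 2); 3*x^2 + 6*x - 2 = 0 has no rational roots; quadratic formula: x = (-6 ± √60)/6.
  ⇒ x = -sqrt(15)/3 - 1 ≈ -2.2910, -1 + sqrt(15)/3 ≈ 0.2910

f''(x) = -12*x - 12
Second-derivative test at each critical point:
  f''(-2.2910) = 15.4919 > 0 → local minimum
  f''(0.2910) = -15.4919 < 0 → local maximum

Critical points: x = -sqrt(15)/3 - 1 ≈ -2.2910 (local minimum); x = -1 + sqrt(15)/3 ≈ 0.2910 (local maximum)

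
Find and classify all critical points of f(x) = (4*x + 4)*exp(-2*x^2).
f'(x) = 4*(-4*x*(x + 1) + 1)*exp(-2*x^2)

Solve f'(x) = 0:
  f'(x) = (-16*x^2 - 16*x + 4)·exp(-2*x^2) and exp(-2*x^2) > 0 for every x, so f'(x) = 0 ⇔ -16*x^2 - 16*x + 4 = 0.
  Factor: -16*x^2 - 16*x + 4 = -4*(4*x^2 + 4*x - 1); 4*x^2 + 4*x - 1 = 0 has no rational roots; quadratic formula: x = (-4 ± √32)/8.
  ⇒ x = -sqrt(2)/2 - 1/2 ≈ -1.2071, -1/2 + sqrt(2)/2 ≈ 0.2071

f''(x) = 16*(4*x^2*(x + 1) - 3*x - 1)*exp(-2*x^2)
Second-derivative test at each critical point:
  f''(-1.2071) = 1.2275 > 0 → local minimum
  f''(0.2071) = -20.7672 < 0 → local maximum

Critical points: x = -sqrt(2)/2 - 1/2 ≈ -1.2071 (local minimum); x = -1/2 + sqrt(2)/2 ≈ 0.2071 (local maximum)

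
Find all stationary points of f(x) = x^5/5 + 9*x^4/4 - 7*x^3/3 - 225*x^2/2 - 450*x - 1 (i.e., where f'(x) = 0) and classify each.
f'(x) = x^4 + 9*x^3 - 7*x^2 - 225*x - 450

Solve f'(x) = 0:
  Factor: x^4 + 9*x^3 - 7*x^2 - 225*x - 450 = (x - 5)*(x + 3)*(x + 5)*(x + 6) = 0.
  ⇒ x = -6, -5, -3, 5

f''(x) = 4*x^3 + 27*x^2 - 14*x - 225
Second-derivative test at each critical point:
  f''(-6) = -33 < 0 → local maximum
  f''(-5) = 20 > 0 → local minimum
  f''(-3) = -48 < 0 → local maximum
  f''(5) = 880 > 0 → local minimum

Critical points: x = -6 (local maximum); x = -5 (local minimum); x = -3 (local maximum); x = 5 (local minimum)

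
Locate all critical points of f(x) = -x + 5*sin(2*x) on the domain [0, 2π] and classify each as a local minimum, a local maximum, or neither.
f'(x) = 10*cos(2*x) - 1

Solve f'(x) = 0 on [0, 2π]:
  f'(x) = 0 ⇔ cos(2*x) = 1/10, i.e. 2*x = ±arccos(1/10) + 2nπ; keep the solutions lying in [0, 2π].
  ⇒ x = acos(1/10)/2 ≈ 0.7353, pi - acos(1/10)/2 ≈ 2.4063, acos(1/10)/2 + pi ≈ 3.8769, -acos(1/10)/2 + 2*pi ≈ 5.5479

f''(x) = -20*sin(2*x)
Second-derivative test at each critical point:
  f''(0.7353) = -19.8997 < 0 → local maximum
  f''(2.4063) = 19.8997 > 0 → local minimum
  f''(3.8769) = -19.8997 < 0 → local maximum
  f''(5.5479) = 19.8997 > 0 → local minimum

Critical points: x = acos(1/10)/2 ≈ 0.7353 (local maximum); x = pi - acos(1/10)/2 ≈ 2.4063 (local minimum); x = acos(1/10)/2 + pi ≈ 3.8769 (local maximum); x = -acos(1/10)/2 + 2*pi ≈ 5.5479 (local minimum)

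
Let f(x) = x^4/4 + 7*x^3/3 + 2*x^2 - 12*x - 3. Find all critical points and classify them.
f'(x) = x^3 + 7*x^2 + 4*x - 12

Solve f'(x) = 0:
  Factor: x^3 + 7*x^2 + 4*x - 12 = (x - 1)*(x + 2)*(x + 6) = 0.
  ⇒ x = -6, -2, 1

f''(x) = 3*x^2 + 14*x + 4
Second-derivative test at each critical point:
  f''(-6) = 28 > 0 → local minimum
  f''(-2) = -12 < 0 → local maximum
  f''(1) = 21 > 0 → local minimum

Critical points: x = -6 (local minimum); x = -2 (local maximum); x = 1 (local minimum)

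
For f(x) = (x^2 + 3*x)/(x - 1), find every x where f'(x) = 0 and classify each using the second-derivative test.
f'(x) = (x^2 - 2*x - 3)/(x^2 - 2*x + 1)

Solve f'(x) = 0:
  f'(x) = (x - 3)*(x + 1)/(x - 1)^2; the denominator is positive wherever f is defined, so f'(x) = 0 ⇔ x^2 - 2*x - 3 = 0.
  Factor: x^2 - 2*x - 3 = (x - 3)*(x + 1) = 0.
  ⇒ x = -1, 3

f''(x) = 8/(x^3 - 3*x^2 + 3*x - 1)
Second-derivative test at each critical point:
  f''(-1) = -1 < 0 → local maximum
  f''(3) = 1 > 0 → local minimum

Critical points: x = -1 (local maximum); x = 3 (local minimum)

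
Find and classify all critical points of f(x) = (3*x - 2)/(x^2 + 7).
f'(x) = (-3*x^2 + 4*x + 21)/(x^4 + 14*x^2 + 49)

Solve f'(x) = 0:
  f'(x) = -(3*x^2 - 4*x - 21)/(x^2 + 7)^2; the denominator is positive wherever f is defined, so f'(x) = 0 ⇔ -3*x^2 + 4*x + 21 = 0.
  3*x^2 - 4*x - 21 = 0 has no rational roots; quadratic formula: x = (4 ± √268)/6.
  ⇒ x = 2/3 - sqrt(67)/3 ≈ -2.0618, 2/3 + sqrt(67)/3 ≈ 3.3951

f''(x) = 2*(4*x^2*(3*x - 2) + (2 - 9*x)*(x^2 + 7))/(x^2 + 7)^3
Second-derivative test at each critical point:
  f''(-2.0618) = 0.1293 > 0 → local minimum
  f''(3.3951) = -0.0477 < 0 → local maximum

Critical points: x = 2/3 - sqrt(67)/3 ≈ -2.0618 (local minimum); x = 2/3 + sqrt(67)/3 ≈ 3.3951 (local maximum)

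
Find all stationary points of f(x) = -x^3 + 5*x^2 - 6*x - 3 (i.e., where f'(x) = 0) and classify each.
f'(x) = -3*x^2 + 10*x - 6

Solve f'(x) = 0:
  3*x^2 - 10*x + 6 = 0 has no rational roots; quadratic formula: x = (10 ± √28)/6.
  ⇒ x = 5/3 - sqrt(7)/3 ≈ 0.7847, sqrt(7)/3 + 5/3 ≈ 2.5486

f''(x) = 10 - 6*x
Second-derivative test at each critical point:
  f''(0.7847) = 5.2915 > 0 → local minimum
  f''(2.5486) = -5.2915 < 0 → local maximum

Critical points: x = 5/3 - sqrt(7)/3 ≈ 0.7847 (local minimum); x = sqrt(7)/3 + 5/3 ≈ 2.5486 (local maximum)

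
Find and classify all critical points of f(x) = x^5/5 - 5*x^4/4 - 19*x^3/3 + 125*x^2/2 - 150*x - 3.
f'(x) = x^4 - 5*x^3 - 19*x^2 + 125*x - 150

Solve f'(x) = 0:
  Factor: x^4 - 5*x^3 - 19*x^2 + 125*x - 150 = (x - 5)*(x - 3)*(x - 2)*(x + 5) = 0.
  ⇒ x = -5, 2, 3, 5

f''(x) = 4*x^3 - 15*x^2 - 38*x + 125
Second-derivative test at each critical point:
  f''(-5) = -560 < 0 → local maximum
  f''(2) = 21 > 0 → local minimum
  f''(3) = -16 < 0 → local maximum
  f''(5) = 60 > 0 → local minimum

Critical points: x = -5 (local maximum); x = 2 (local minimum); x = 3 (local maximum); x = 5 (local minimum)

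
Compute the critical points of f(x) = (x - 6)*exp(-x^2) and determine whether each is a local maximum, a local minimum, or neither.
f'(x) = (-2*x*(x - 6) + 1)*exp(-x^2)

Solve f'(x) = 0:
  f'(x) = (-2*x^2 + 12*x + 1)·exp(-x^2) and exp(-x^2) > 0 for every x, so f'(x) = 0 ⇔ -2*x^2 + 12*x + 1 = 0.
  2*x^2 - 12*x - 1 = 0 has no rational roots; quadratic formula: x = (12 ± √152)/4.
  ⇒ x = 3 - sqrt(38)/2 ≈ -0.0822, 3 + sqrt(38)/2 ≈ 6.0822

f''(x) = 2*(2*x^2*(x - 6) - 3*x + 6)*exp(-x^2)
Second-derivative test at each critical point:
  f''(-0.0822) = 12.2458 > 0 → local minimum
  f''(6.0822) = -1.059e-15 < 0 → local maximum

Critical points: x = 3 - sqrt(38)/2 ≈ -0.0822 (local minimum); x = 3 + sqrt(38)/2 ≈ 6.0822 (local maximum)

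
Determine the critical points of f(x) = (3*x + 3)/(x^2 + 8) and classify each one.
f'(x) = 3*(x^2 - 2*x*(x + 1) + 8)/(x^2 + 8)^2

Solve f'(x) = 0:
  f'(x) = -3*(x - 2)*(x + 4)/(x^2 + 8)^2; the denominator is positive wherever f is defined, so f'(x) = 0 ⇔ -3*x^2 - 6*x + 24 = 0.
  Factor: -3*x^2 - 6*x + 24 = -3*(x - 2)*(x + 4) = 0.
  ⇒ x = -4, 2

f''(x) = 6*(4*x^2*(x + 1) - (3*x + 1)*(x^2 + 8))/(x^2 + 8)^3
Second-derivative test at each critical point:
  f''(-4) = 1/32 > 0 → local minimum
  f''(2) = -1/8 < 0 → local maximum

Critical points: x = -4 (local minimum); x = 2 (local maximum)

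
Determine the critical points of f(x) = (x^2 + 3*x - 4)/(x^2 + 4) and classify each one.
f'(x) = (-3*x^2 + 16*x + 12)/(x^4 + 8*x^2 + 16)

Solve f'(x) = 0:
  f'(x) = -(x - 6)*(3*x + 2)/(x^2 + 4)^2; the denominator is positive wherever f is defined, so f'(x) = 0 ⇔ -3*x^2 + 16*x + 12 = 0.
  Factor: -3*x^2 + 16*x + 12 = -(x - 6)*(3*x + 2) = 0.
  ⇒ x = -2/3, 6

f''(x) = 2*(3*x^3 - 24*x^2 - 36*x + 32)/(x^6 + 12*x^4 + 48*x^2 + 64)
Second-derivative test at each critical point:
  f''(-2/3) = 81/80 > 0 → local minimum
  f''(6) = -1/80 < 0 → local maximum

Critical points: x = -2/3 (local minimum); x = 6 (local maximum)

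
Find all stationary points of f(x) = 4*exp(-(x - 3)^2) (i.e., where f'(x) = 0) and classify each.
f'(x) = 8*(3 - x)*exp(-(x - 3)^2)

Solve f'(x) = 0:
  f'(x) = (24 - 8*x)·exp(-(x - 3)^2) and exp(-(x - 3)^2) > 0 for every x, so f'(x) = 0 ⇔ 24 - 8*x = 0.
  Factor: 24 - 8*x = -8*(x - 3) = 0.
  ⇒ x = 3

f''(x) = 8*(2*(x - 3)^2 - 1)*exp(-(x - 3)^2)
Second-derivative test at each critical point:
  f''(3) = -8 < 0 → local maximum

Critical points: x = 3 (local maximum)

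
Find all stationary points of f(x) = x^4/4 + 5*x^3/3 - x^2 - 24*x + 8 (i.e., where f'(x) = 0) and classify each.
f'(x) = x^3 + 5*x^2 - 2*x - 24

Solve f'(x) = 0:
  Factor: x^3 + 5*x^2 - 2*x - 24 = (x - 2)*(x + 3)*(x + 4) = 0.
  ⇒ x = -4, -3, 2

f''(x) = 3*x^2 + 10*x - 2
Second-derivative test at each critical point:
  f''(-4) = 6 > 0 → local minimum
  f''(-3) = -5 < 0 → local maximum
  f''(2) = 30 > 0 → local minimum

Critical points: x = -4 (local minimum); x = -3 (local maximum); x = 2 (local minimum)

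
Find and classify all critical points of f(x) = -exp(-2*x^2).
f'(x) = 4*x*exp(-2*x^2)

Solve f'(x) = 0:
  f'(x) = (4*x)·exp(-2*x^2) and exp(-2*x^2) > 0 for every x, so f'(x) = 0 ⇔ 4*x = 0.
  4*x = 0.
  ⇒ x = 0

f''(x) = 4*(1 - 4*x^2)*exp(-2*x^2)
Second-derivative test at each critical point:
  f''(0) = 4 > 0 → local minimum

Critical points: x = 0 (local minimum)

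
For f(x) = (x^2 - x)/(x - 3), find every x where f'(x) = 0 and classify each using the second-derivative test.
f'(x) = (x^2 - 6*x + 3)/(x^2 - 6*x + 9)

Solve f'(x) = 0:
  f'(x) = (x^2 - 6*x + 3)/(x - 3)^2; the denominator is positive wherever f is defined, so f'(x) = 0 ⇔ x^2 - 6*x + 3 = 0.
  x^2 - 6*x + 3 = 0 has no rational roots; quadratic formula: x = (6 ± √24)/2.
  ⇒ x = 3 - sqrt(6) ≈ 0.5505, sqrt(6) + 3 ≈ 5.4495

f''(x) = 12/(x^3 - 9*x^2 + 27*x - 27)
Second-derivative test at each critical point:
  f''(0.5505) = -0.8165 < 0 → local maximum
  f''(5.4495) = 0.8165 > 0 → local minimum

Critical points: x = 3 - sqrt(6) ≈ 0.5505 (local maximum); x = sqrt(6) + 3 ≈ 5.4495 (local minimum)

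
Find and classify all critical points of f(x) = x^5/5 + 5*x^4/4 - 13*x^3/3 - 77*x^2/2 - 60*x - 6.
f'(x) = x^4 + 5*x^3 - 13*x^2 - 77*x - 60

Solve f'(x) = 0:
  Factor: x^4 + 5*x^3 - 13*x^2 - 77*x - 60 = (x - 4)*(x + 1)*(x + 3)*(x + 5) = 0.
  ⇒ x = -5, -3, -1, 4

f''(x) = 4*x^3 + 15*x^2 - 26*x - 77
Second-derivative test at each critical point:
  f''(-5) = -72 < 0 → local maximum
  f''(-3) = 28 > 0 → local minimum
  f''(-1) = -40 < 0 → local maximum
  f''(4) = 315 > 0 → local minimum

Critical points: x = -5 (local maximum); x = -3 (local minimum); x = -1 (local maximum); x = 4 (local minimum)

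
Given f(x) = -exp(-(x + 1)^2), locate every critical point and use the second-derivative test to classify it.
f'(x) = 2*(x + 1)*exp(-(x + 1)^2)

Solve f'(x) = 0:
  f'(x) = (2*x + 2)·exp(-(x + 1)^2) and exp(-(x + 1)^2) > 0 for every x, so f'(x) = 0 ⇔ 2*x + 2 = 0.
  Factor: 2*x + 2 = 2*(x + 1) = 0.
  ⇒ x = -1

f''(x) = 2*(1 - 2*(x + 1)^2)*exp(-(x + 1)^2)
Second-derivative test at each critical point:
  f''(-1) = 2 > 0 → local minimum

Critical points: x = -1 (local minimum)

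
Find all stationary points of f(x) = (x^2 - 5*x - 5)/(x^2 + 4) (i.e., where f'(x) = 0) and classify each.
f'(x) = (5*x^2 + 18*x - 20)/(x^4 + 8*x^2 + 16)

Solve f'(x) = 0:
  f'(x) = (5*x^2 + 18*x - 20)/(x^2 + 4)^2; the denominator is positive wherever f is defined, so f'(x) = 0 ⇔ 5*x^2 + 18*x - 20 = 0.
  5*x^2 + 18*x - 20 = 0 has no rational roots; quadratic formula: x = (-18 ± √724)/10.
  ⇒ x = -sqrt(181)/5 - 9/5 ≈ -4.4907, -9/5 + sqrt(181)/5 ≈ 0.8907

f''(x) = 2*(-5*x^3 - 27*x^2 + 60*x + 36)/(x^6 + 12*x^4 + 48*x^2 + 64)
Second-derivative test at each critical point:
  f''(-4.4907) = -0.0461 < 0 → local maximum
  f''(0.8907) = 1.1711 > 0 → local minimum

Critical points: x = -sqrt(181)/5 - 9/5 ≈ -4.4907 (local maximum); x = -9/5 + sqrt(181)/5 ≈ 0.8907 (local minimum)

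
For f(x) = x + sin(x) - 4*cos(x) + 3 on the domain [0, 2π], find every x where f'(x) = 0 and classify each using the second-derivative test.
f'(x) = 4*sin(x) + cos(x) + 1

Solve f'(x) = 0 on [0, 2π]:
  f'(x) = 0 ⇔ 4*sin(x) + cos(x) = -1. Write the left side as R·cos(x + φ) with R = √(1² + (-4)²) = sqrt(17), cos φ = sqrt(17)/17, sin φ = -4*sqrt(17)/17; then cos(x + φ) = -sqrt(17)/17. Solve for x and keep the solutions lying in [0, 2π].
  ⇒ x = pi ≈ 3.1416, -atan(8/15) + 2*pi ≈ 5.7932

f''(x) = -sin(x) + 4*cos(x)
Second-derivative test at each critical point:
  f''(3.1416) = -4 < 0 → local maximum
  f''(5.7932) = 4 > 0 → local minimum

Critical points: x = pi ≈ 3.1416 (local maximum); x = -atan(8/15) + 2*pi ≈ 5.7932 (local minimum)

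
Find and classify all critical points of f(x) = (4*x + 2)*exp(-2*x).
f'(x) = -8*x*exp(-2*x)

Solve f'(x) = 0:
  f'(x) = (-8*x)·exp(-2*x) and exp(-2*x) > 0 for every x, so f'(x) = 0 ⇔ -8*x = 0.
  -8*x = 0.
  ⇒ x = 0

f''(x) = 8*(2*x - 1)*exp(-2*x)
Second-derivative test at each critical point:
  f''(0) = -8 < 0 → local maximum

Critical points: x = 0 (local maximum)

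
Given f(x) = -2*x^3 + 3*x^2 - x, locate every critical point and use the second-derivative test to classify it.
f'(x) = -6*x^2 + 6*x - 1

Solve f'(x) = 0:
  6*x^2 - 6*x + 1 = 0 has no rational roots; quadratic formula: x = (6 ± √12)/12.
  ⇒ x = 1/2 - sqrt(3)/6 ≈ 0.2113, sqrt(3)/6 + 1/2 ≈ 0.7887

f''(x) = 6 - 12*x
Second-derivative test at each critical point:
  f''(0.2113) = 3.4641 > 0 → local minimum
  f''(0.7887) = -3.4641 < 0 → local maximum

Critical points: x = 1/2 - sqrt(3)/6 ≈ 0.2113 (local minimum); x = sqrt(3)/6 + 1/2 ≈ 0.7887 (local maximum)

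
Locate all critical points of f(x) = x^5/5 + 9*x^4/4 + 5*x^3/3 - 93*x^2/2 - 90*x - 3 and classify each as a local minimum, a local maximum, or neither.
f'(x) = x^4 + 9*x^3 + 5*x^2 - 93*x - 90

Solve f'(x) = 0:
  Factor: x^4 + 9*x^3 + 5*x^2 - 93*x - 90 = (x - 3)*(x + 1)*(x + 5)*(x + 6) = 0.
  ⇒ x = -6, -5, -1, 3

f''(x) = 4*x^3 + 27*x^2 + 10*x - 93
Second-derivative test at each critical point:
  f''(-6) = -45 < 0 → local maximum
  f''(-5) = 32 > 0 → local minimum
  f''(-1) = -80 < 0 → local maximum
  f''(3) = 288 > 0 → local minimum

Critical points: x = -6 (local maximum); x = -5 (local minimum); x = -1 (local maximum); x = 3 (local minimum)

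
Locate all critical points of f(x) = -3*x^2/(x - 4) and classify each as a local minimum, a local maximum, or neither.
f'(x) = 3*x*(8 - x)/(x - 4)^2

Solve f'(x) = 0:
  f'(x) = -3*x*(x - 8)/(x - 4)^2; the denominator is positive wherever f is defined, so f'(x) = 0 ⇔ -3*x^2 + 24*x = 0.
  Factor: -3*x^2 + 24*x = -3*x*(x - 8) = 0.
  ⇒ x = 0, 8

f''(x) = -96/(x^3 - 12*x^2 + 48*x - 64)
Second-derivative test at each critical point:
  f''(0) = 3/2 > 0 → local minimum
  f''(8) = -3/2 < 0 → local maximum

Critical points: x = 0 (local minimum); x = 8 (local maximum)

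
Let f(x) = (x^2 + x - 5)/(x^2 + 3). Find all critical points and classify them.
f'(x) = (-x^2 + 16*x + 3)/(x^4 + 6*x^2 + 9)

Solve f'(x) = 0:
  f'(x) = -(x^2 - 16*x - 3)/(x^2 + 3)^2; the denominator is positive wherever f is defined, so f'(x) = 0 ⇔ -x^2 + 16*x + 3 = 0.
  x^2 - 16*x - 3 = 0 has no rational roots; quadratic formula: x = (16 ± √268)/2.
  ⇒ x = 8 - sqrt(67) ≈ -0.1854, 8 + sqrt(67) ≈ 16.1854

f''(x) = 2*(x^3 - 24*x^2 - 9*x + 24)/(x^6 + 9*x^4 + 27*x^2 + 27)
Second-derivative test at each critical point:
  f''(-0.1854) = 1.7780 > 0 → local minimum
  f''(16.1854) = -2.332e-04 < 0 → local maximum

Critical points: x = 8 - sqrt(67) ≈ -0.1854 (local minimum); x = 8 + sqrt(67) ≈ 16.1854 (local maximum)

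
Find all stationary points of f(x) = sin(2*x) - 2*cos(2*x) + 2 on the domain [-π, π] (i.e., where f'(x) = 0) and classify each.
f'(x) = 4*sin(2*x) + 2*cos(2*x)

Solve f'(x) = 0 on [-π, π]:
  f'(x) = 0 ⇔ cos(2*x) = -2*sin(2*x) ⇔ tan(2*x) = -1/2, i.e. 2*x = arctan(-1/2) + nπ; keep the solutions lying in [-π, π].
  ⇒ x = -pi/2 - atan(1/2)/2 ≈ -1.8026, -atan(1/2)/2 ≈ -0.2318, -atan(1/2)/2 + pi/2 ≈ 1.3390, pi - atan(1/2)/2 ≈ 2.9098

f''(x) = -4*sin(2*x) + 8*cos(2*x)
Second-derivative test at each critical point:
  f''(-1.8026) = -8.9443 < 0 → local maximum
  f''(-0.2318) = 8.9443 > 0 → local minimum
  f''(1.3390) = -8.9443 < 0 → local maximum
  f''(2.9098) = 8.9443 > 0 → local minimum

Critical points: x = -pi/2 - atan(1/2)/2 ≈ -1.8026 (local maximum); x = -atan(1/2)/2 ≈ -0.2318 (local minimum); x = -atan(1/2)/2 + pi/2 ≈ 1.3390 (local maximum); x = pi - atan(1/2)/2 ≈ 2.9098 (local minimum)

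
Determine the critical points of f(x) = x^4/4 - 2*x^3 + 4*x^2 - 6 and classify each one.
f'(x) = x*(x^2 - 6*x + 8)

Solve f'(x) = 0:
  Factor: x^3 - 6*x^2 + 8*x = x*(x - 4)*(x - 2) = 0.
  ⇒ x = 0, 2, 4

f''(x) = 3*x^2 - 12*x + 8
Second-derivative test at each critical point:
  f''(0) = 8 > 0 → local minimum
  f''(2) = -4 < 0 → local maximum
  f''(4) = 8 > 0 → local minimum

Critical points: x = 0 (local minimum); x = 2 (local maximum); x = 4 (local minimum)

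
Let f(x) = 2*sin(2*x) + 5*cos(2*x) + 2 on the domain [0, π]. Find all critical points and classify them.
f'(x) = -10*sin(2*x) + 4*cos(2*x)

Solve f'(x) = 0 on [0, π]:
  f'(x) = 0 ⇔ 2*cos(2*x) = 5*sin(2*x) ⇔ tan(2*x) = 2/5, i.e. 2*x = arctan(2/5) + nπ; keep the solutions lying in [0, π].
  ⇒ x = atan(2/5)/2 ≈ 0.1903, atan(2/5)/2 + pi/2 ≈ 1.7610

f''(x) = -8*sin(2*x) - 20*cos(2*x)
Second-derivative test at each critical point:
  f''(0.1903) = -21.5407 < 0 → local maximum
  f''(1.7610) = 21.5407 > 0 → local minimum

Critical points: x = atan(2/5)/2 ≈ 0.1903 (local maximum); x = atan(2/5)/2 + pi/2 ≈ 1.7610 (local minimum)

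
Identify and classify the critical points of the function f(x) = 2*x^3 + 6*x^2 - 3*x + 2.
f'(x) = 6*x^2 + 12*x - 3

Solve f'(x) = 0:
  Factor: 6*x^2 + 12*x - 3 = 3*(2*x^2 + 4*x - 1); 2*x^2 + 4*x - 1 = 0 has no rational roots; quadratic formula: x = (-4 ± √24)/4.
  ⇒ x = -sqrt(6)/2 - 1 ≈ -2.2247, -1 + sqrt(6)/2 ≈ 0.2247

f''(x) = 12*x + 12
Second-derivative test at each critical point:
  f''(-2.2247) = -14.6969 < 0 → local maximum
  f''(0.2247) = 14.6969 > 0 → local minimum

Critical points: x = -sqrt(6)/2 - 1 ≈ -2.2247 (local maximum); x = -1 + sqrt(6)/2 ≈ 0.2247 (local minimum)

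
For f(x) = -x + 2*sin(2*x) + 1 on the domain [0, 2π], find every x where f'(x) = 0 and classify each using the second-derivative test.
f'(x) = 4*cos(2*x) - 1

Solve f'(x) = 0 on [0, 2π]:
  f'(x) = 0 ⇔ cos(2*x) = 1/4, i.e. 2*x = ±arccos(1/4) + 2nπ; keep the solutions lying in [0, 2π].
  ⇒ x = acos(1/4)/2 ≈ 0.6591, pi - acos(1/4)/2 ≈ 2.4825, acos(1/4)/2 + pi ≈ 3.8007, -acos(1/4)/2 + 2*pi ≈ 5.6241

f''(x) = -8*sin(2*x)
Second-derivative test at each critical point:
  f''(0.6591) = -7.7460 < 0 → local maximum
  f''(2.4825) = 7.7460 > 0 → local minimum
  f''(3.8007) = -7.7460 < 0 → local maximum
  f''(5.6241) = 7.7460 > 0 → local minimum

Critical points: x = acos(1/4)/2 ≈ 0.6591 (local maximum); x = pi - acos(1/4)/2 ≈ 2.4825 (local minimum); x = acos(1/4)/2 + pi ≈ 3.8007 (local maximum); x = -acos(1/4)/2 + 2*pi ≈ 5.6241 (local minimum)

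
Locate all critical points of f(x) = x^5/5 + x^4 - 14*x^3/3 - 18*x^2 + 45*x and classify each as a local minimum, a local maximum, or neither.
f'(x) = x^4 + 4*x^3 - 14*x^2 - 36*x + 45

Solve f'(x) = 0:
  Factor: x^4 + 4*x^3 - 14*x^2 - 36*x + 45 = (x - 3)*(x - 1)*(x + 3)*(x + 5) = 0.
  ⇒ x = -5, -3, 1, 3

f''(x) = 4*x^3 + 12*x^2 - 28*x - 36
Second-derivative test at each critical point:
  f''(-5) = -96 < 0 → local maximum
  f''(-3) = 48 > 0 → local minimum
  f''(1) = -48 < 0 → local maximum
  f''(3) = 96 > 0 → local minimum

Critical points: x = -5 (local maximum); x = -3 (local minimum); x = 1 (local maximum); x = 3 (local minimum)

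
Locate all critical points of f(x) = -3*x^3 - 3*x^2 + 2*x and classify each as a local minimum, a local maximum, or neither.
f'(x) = -9*x^2 - 6*x + 2

Solve f'(x) = 0:
  9*x^2 + 6*x - 2 = 0 has no rational roots; quadratic formula: x = (-6 ± √108)/18.
  ⇒ x = -sqrt(3)/3 - 1/3 ≈ -0.9107, -1/3 + sqrt(3)/3 ≈ 0.2440

f''(x) = -18*x - 6
Second-derivative test at each critical point:
  f''(-0.9107) = 10.3923 > 0 → local minimum
  f''(0.2440) = -10.3923 < 0 → local maximum

Critical points: x = -sqrt(3)/3 - 1/3 ≈ -0.9107 (local minimum); x = -1/3 + sqrt(3)/3 ≈ 0.2440 (local maximum)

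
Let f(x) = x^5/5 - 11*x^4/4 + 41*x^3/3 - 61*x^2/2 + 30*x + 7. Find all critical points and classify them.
f'(x) = x^4 - 11*x^3 + 41*x^2 - 61*x + 30

Solve f'(x) = 0:
  Factor: x^4 - 11*x^3 + 41*x^2 - 61*x + 30 = (x - 5)*(x - 3)*(x - 2)*(x - 1) = 0.
  ⇒ x = 1, 2, 3, 5

f''(x) = 4*x^3 - 33*x^2 + 82*x - 61
Second-derivative test at each critical point:
  f''(1) = -8 < 0 → local maximum
  f''(2) = 3 > 0 → local minimum
  f''(3) = -4 < 0 → local maximum
  f''(5) = 24 > 0 → local minimum

Critical points: x = 1 (local maximum); x = 2 (local minimum); x = 3 (local maximum); x = 5 (local minimum)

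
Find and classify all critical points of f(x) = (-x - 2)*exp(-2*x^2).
f'(x) = (4*x*(x + 2) - 1)*exp(-2*x^2)

Solve f'(x) = 0:
  f'(x) = (4*x^2 + 8*x - 1)·exp(-2*x^2) and exp(-2*x^2) > 0 for every x, so f'(x) = 0 ⇔ 4*x^2 + 8*x - 1 = 0.
  4*x^2 + 8*x - 1 = 0 has no rational roots; quadratic formula: x = (-8 ± √80)/8.
  ⇒ x = -sqrt(5)/2 - 1 ≈ -2.1180, -1 + sqrt(5)/2 ≈ 0.1180

f''(x) = 4*(-4*x^2*(x + 2) + 3*x + 2)*exp(-2*x^2)
Second-derivative test at each critical point:
  f''(-2.1180) = -0.0011 < 0 → local maximum
  f''(0.1180) = 8.6985 > 0 → local minimum

Critical points: x = -sqrt(5)/2 - 1 ≈ -2.1180 (local maximum); x = -1 + sqrt(5)/2 ≈ 0.1180 (local minimum)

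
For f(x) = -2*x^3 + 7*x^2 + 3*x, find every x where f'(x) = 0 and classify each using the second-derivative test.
f'(x) = -6*x^2 + 14*x + 3

Solve f'(x) = 0:
  6*x^2 - 14*x - 3 = 0 has no rational roots; quadratic formula: x = (14 ± √268)/12.
  ⇒ x = 7/6 - sqrt(67)/6 ≈ -0.1976, 7/6 + sqrt(67)/6 ≈ 2.5309

f''(x) = 14 - 12*x
Second-derivative test at each critical point:
  f''(-0.1976) = 16.3707 > 0 → local minimum
  f''(2.5309) = -16.3707 < 0 → local maximum

Critical points: x = 7/6 - sqrt(67)/6 ≈ -0.1976 (local minimum); x = 7/6 + sqrt(67)/6 ≈ 2.5309 (local maximum)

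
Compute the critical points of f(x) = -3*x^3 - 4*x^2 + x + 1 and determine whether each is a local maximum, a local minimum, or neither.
f'(x) = -9*x^2 - 8*x + 1

Solve f'(x) = 0:
  Factor: -9*x^2 - 8*x + 1 = -(x + 1)*(9*x - 1) = 0.
  ⇒ x = -1, 1/9

f''(x) = -18*x - 8
Second-derivative test at each critical point:
  f''(-1) = 10 > 0 → local minimum
  f''(1/9) = -10 < 0 → local maximum

Critical points: x = -1 (local minimum); x = 1/9 (local maximum)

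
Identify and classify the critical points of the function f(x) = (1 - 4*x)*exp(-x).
f'(x) = (4*x - 5)*exp(-x)

Solve f'(x) = 0:
  f'(x) = (4*x - 5)·exp(-x) and exp(-x) > 0 for every x, so f'(x) = 0 ⇔ 4*x - 5 = 0.
  4*x - 5 = 0.
  ⇒ x = 5/4

f''(x) = (9 - 4*x)*exp(-x)
Second-derivative test at each critical point:
  f''(5/4) = 1.1460 > 0 → local minimum

Critical points: x = 5/4 (local minimum)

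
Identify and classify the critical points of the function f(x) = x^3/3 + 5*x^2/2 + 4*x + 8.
f'(x) = x^2 + 5*x + 4

Solve f'(x) = 0:
  Factor: x^2 + 5*x + 4 = (x + 1)*(x + 4) = 0.
  ⇒ x = -4, -1

f''(x) = 2*x + 5
Second-derivative test at each critical point:
  f''(-4) = -3 < 0 → local maximum
  f''(-1) = 3 > 0 → local minimum

Critical points: x = -4 (local maximum); x = -1 (local minimum)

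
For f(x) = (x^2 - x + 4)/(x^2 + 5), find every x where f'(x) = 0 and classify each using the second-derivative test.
f'(x) = (x^2 + 2*x - 5)/(x^4 + 10*x^2 + 25)

Solve f'(x) = 0:
  f'(x) = (x^2 + 2*x - 5)/(x^2 + 5)^2; the denominator is positive wherever f is defined, so f'(x) = 0 ⇔ x^2 + 2*x - 5 = 0.
  x^2 + 2*x - 5 = 0 has no rational roots; quadratic formula: x = (-2 ± √24)/2.
  ⇒ x = -sqrt(6) - 1 ≈ -3.4495, -1 + sqrt(6) ≈ 1.4495

f''(x) = 2*(-x^3 - 3*x^2 + 15*x + 5)/(x^6 + 15*x^4 + 75*x^2 + 125)
Second-derivative test at each critical point:
  f''(-3.4495) = -0.0172 < 0 → local maximum
  f''(1.4495) = 0.0972 > 0 → local minimum

Critical points: x = -sqrt(6) - 1 ≈ -3.4495 (local maximum); x = -1 + sqrt(6) ≈ 1.4495 (local minimum)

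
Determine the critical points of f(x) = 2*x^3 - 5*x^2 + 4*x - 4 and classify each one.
f'(x) = 6*x^2 - 10*x + 4

Solve f'(x) = 0:
  Factor: 6*x^2 - 10*x + 4 = 2*(x - 1)*(3*x - 2) = 0.
  ⇒ x = 2/3, 1

f''(x) = 12*x - 10
Second-derivative test at each critical point:
  f''(2/3) = -2 < 0 → local maximum
  f''(1) = 2 > 0 → local minimum

Critical points: x = 2/3 (local maximum); x = 1 (local minimum)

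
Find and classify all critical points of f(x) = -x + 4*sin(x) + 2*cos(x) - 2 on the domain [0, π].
f'(x) = -2*sin(x) + 4*cos(x) - 1

Solve f'(x) = 0 on [0, π]:
  f'(x) = 0 ⇔ -2*sin(x) + 4*cos(x) = 1. Write the left side as R·cos(x + φ) with R = √(4² + 2²) = 2*sqrt(5), cos φ = 2*sqrt(5)/5, sin φ = sqrt(5)/5; then cos(x + φ) = sqrt(5)/10. Solve for x and keep the solutions lying in [0, π].
  ⇒ x = atan((-1 + 2*sqrt(19))/(2 + sqrt(19))) ≈ 0.8816

f''(x) = -4*sin(x) - 2*cos(x)
Second-derivative test at each critical point:
  f''(0.8816) = -4.3589 < 0 → local maximum

Critical points: x = atan((-1 + 2*sqrt(19))/(2 + sqrt(19))) ≈ 0.8816 (local maximum)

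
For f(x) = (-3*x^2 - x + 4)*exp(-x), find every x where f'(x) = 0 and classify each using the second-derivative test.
f'(x) = (3*x^2 - 5*x - 5)*exp(-x)

Solve f'(x) = 0:
  f'(x) = (3*x^2 - 5*x - 5)·exp(-x) and exp(-x) > 0 for every x, so f'(x) = 0 ⇔ 3*x^2 - 5*x - 5 = 0.
  3*x^2 - 5*x - 5 = 0 has no rational roots; quadratic formula: x = (5 ± √85)/6.
  ⇒ x = 5/6 - sqrt(85)/6 ≈ -0.7033, 5/6 + sqrt(85)/6 ≈ 2.3699

f''(x) = x*(11 - 3*x)*exp(-x)
Second-derivative test at each critical point:
  f''(-0.7033) = -18.6265 < 0 → local maximum
  f''(2.3699) = 0.8619 > 0 → local minimum

Critical points: x = 5/6 - sqrt(85)/6 ≈ -0.7033 (local maximum); x = 5/6 + sqrt(85)/6 ≈ 2.3699 (local minimum)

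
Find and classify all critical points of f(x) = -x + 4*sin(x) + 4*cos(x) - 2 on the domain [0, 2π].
f'(x) = 4*sqrt(2)*cos(x + pi/4) - 1

Solve f'(x) = 0 on [0, 2π]:
  f'(x) = 0 ⇔ -4*sin(x) + 4*cos(x) = 1. Write the left side as R·cos(x + φ) with R = √(4² + 4²) = 4*sqrt(2), cos φ = sqrt(2)/2, sin φ = sqrt(2)/2; then cos(x + φ) = sqrt(2)/8. Solve for x and keep the solutions lying in [0, 2π].
  ⇒ x = atan((-1 + sqrt(31))/(1 + sqrt(31))) ≈ 0.6077, atan((-sqrt(31) - 1)/(1 - sqrt(31))) + pi ≈ 4.1047

f''(x) = -4*sqrt(2)*sin(x + pi/4)
Second-derivative test at each critical point:
  f''(0.6077) = -5.5678 < 0 → local maximum
  f''(4.1047) = 5.5678 > 0 → local minimum

Critical points: x = atan((-1 + sqrt(31))/(1 + sqrt(31))) ≈ 0.6077 (local maximum); x = atan((-sqrt(31) - 1)/(1 - sqrt(31))) + pi ≈ 4.1047 (local minimum)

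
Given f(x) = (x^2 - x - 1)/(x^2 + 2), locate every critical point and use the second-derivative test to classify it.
f'(x) = (x^2 + 6*x - 2)/(x^4 + 4*x^2 + 4)

Solve f'(x) = 0:
  f'(x) = (x^2 + 6*x - 2)/(x^2 + 2)^2; the denominator is positive wherever f is defined, so f'(x) = 0 ⇔ x^2 + 6*x - 2 = 0.
  x^2 + 6*x - 2 = 0 has no rational roots; quadratic formula: x = (-6 ± √44)/2.
  ⇒ x = -sqrt(11) - 3 ≈ -6.3166, -3 + sqrt(11) ≈ 0.3166

f''(x) = 2*(-x^3 - 9*x^2 + 6*x + 6)/(x^6 + 6*x^4 + 12*x^2 + 8)
Second-derivative test at each critical point:
  f''(-6.3166) = -0.0038 < 0 → local maximum
  f''(0.3166) = 1.5038 > 0 → local minimum

Critical points: x = -sqrt(11) - 3 ≈ -6.3166 (local maximum); x = -3 + sqrt(11) ≈ 0.3166 (local minimum)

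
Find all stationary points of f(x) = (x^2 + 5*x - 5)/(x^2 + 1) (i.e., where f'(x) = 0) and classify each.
f'(x) = (-5*x^2 + 12*x + 5)/(x^4 + 2*x^2 + 1)

Solve f'(x) = 0:
  f'(x) = -(5*x^2 - 12*x - 5)/(x^2 + 1)^2; the denominator is positive wherever f is defined, so f'(x) = 0 ⇔ -5*x^2 + 12*x + 5 = 0.
  5*x^2 - 12*x - 5 = 0 has no rational roots; quadratic formula: x = (12 ± √244)/10.
  ⇒ x = 6/5 - sqrt(61)/5 ≈ -0.3620, 6/5 + sqrt(61)/5 ≈ 2.7620

f''(x) = 2*(5*x^3 - 18*x^2 - 15*x + 6)/(x^6 + 3*x^4 + 3*x^2 + 1)
Second-derivative test at each critical point:
  f''(-0.3620) = 12.2098 > 0 → local minimum
  f''(2.7620) = -0.2098 < 0 → local maximum

Critical points: x = 6/5 - sqrt(61)/5 ≈ -0.3620 (local minimum); x = 6/5 + sqrt(61)/5 ≈ 2.7620 (local maximum)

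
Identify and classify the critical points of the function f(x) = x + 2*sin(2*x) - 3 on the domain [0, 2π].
f'(x) = 4*cos(2*x) + 1

Solve f'(x) = 0 on [0, 2π]:
  f'(x) = 0 ⇔ cos(2*x) = -1/4, i.e. 2*x = ±arccos(-1/4) + 2nπ; keep the solutions lying in [0, 2π].
  ⇒ x = acos(-1/4)/2 ≈ 0.9117, pi - acos(-1/4)/2 ≈ 2.2299, acos(-1/4)/2 + pi ≈ 4.0533, -acos(-1/4)/2 + 2*pi ≈ 5.3714

f''(x) = -8*sin(2*x)
Second-derivative test at each critical point:
  f''(0.9117) = -7.7460 < 0 → local maximum
  f''(2.2299) = 7.7460 > 0 → local minimum
  f''(4.0533) = -7.7460 < 0 → local maximum
  f''(5.3714) = 7.7460 > 0 → local minimum

Critical points: x = acos(-1/4)/2 ≈ 0.9117 (local maximum); x = pi - acos(-1/4)/2 ≈ 2.2299 (local minimum); x = acos(-1/4)/2 + pi ≈ 4.0533 (local maximum); x = -acos(-1/4)/2 + 2*pi ≈ 5.3714 (local minimum)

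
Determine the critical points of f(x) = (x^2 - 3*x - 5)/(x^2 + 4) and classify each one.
f'(x) = 3*(x^2 + 6*x - 4)/(x^4 + 8*x^2 + 16)

Solve f'(x) = 0:
  f'(x) = 3*(x^2 + 6*x - 4)/(x^2 + 4)^2; the denominator is positive wherever f is defined, so f'(x) = 0 ⇔ 3*x^2 + 18*x - 12 = 0.
  Factor: 3*x^2 + 18*x - 12 = 3*(x^2 + 6*x - 4); x^2 + 6*x - 4 = 0 has no rational roots; quadratic formula: x = (-6 ± √52)/2.
  ⇒ x = -sqrt(13) - 3 ≈ -6.6056, -3 + sqrt(13) ≈ 0.6056

f''(x) = 6*(-x^3 - 9*x^2 + 12*x + 12)/(x^6 + 12*x^4 + 48*x^2 + 64)
Second-derivative test at each critical point:
  f''(-6.6056) = -0.0095 < 0 → local maximum
  f''(0.6056) = 1.1345 > 0 → local minimum

Critical points: x = -sqrt(13) - 3 ≈ -6.6056 (local maximum); x = -3 + sqrt(13) ≈ 0.6056 (local minimum)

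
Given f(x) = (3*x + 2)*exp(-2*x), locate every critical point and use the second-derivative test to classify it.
f'(x) = (-6*x - 1)*exp(-2*x)

Solve f'(x) = 0:
  f'(x) = (-6*x - 1)·exp(-2*x) and exp(-2*x) > 0 for every x, so f'(x) = 0 ⇔ -6*x - 1 = 0.
  -6*x - 1 = 0.
  ⇒ x = -1/6

f''(x) = 4*(3*x - 1)*exp(-2*x)
Second-derivative test at each critical point:
  f''(-1/6) = -8.3737 < 0 → local maximum

Critical points: x = -1/6 (local maximum)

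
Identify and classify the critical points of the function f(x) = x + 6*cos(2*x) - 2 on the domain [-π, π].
f'(x) = 1 - 12*sin(2*x)

Solve f'(x) = 0 on [-π, π]:
  f'(x) = 0 ⇔ sin(2*x) = 1/12, i.e. 2*x = arcsin(1/12) + 2nπ or 2*x = π − arcsin(1/12) + 2nπ; keep the solutions lying in [-π, π].
  ⇒ x = -pi + asin(1/12)/2 ≈ -3.0999, -pi/2 - asin(1/12)/2 ≈ -1.6125, asin(1/12)/2 ≈ 0.0417, -asin(1/12)/2 + pi/2 ≈ 1.5291

f''(x) = -24*cos(2*x)
Second-derivative test at each critical point:
  f''(-3.0999) = -23.9165 < 0 → local maximum
  f''(-1.6125) = 23.9165 > 0 → local minimum
  f''(0.0417) = -23.9165 < 0 → local maximum
  f''(1.5291) = 23.9165 > 0 → local minimum

Critical points: x = -pi + asin(1/12)/2 ≈ -3.0999 (local maximum); x = -pi/2 - asin(1/12)/2 ≈ -1.6125 (local minimum); x = asin(1/12)/2 ≈ 0.0417 (local maximum); x = -asin(1/12)/2 + pi/2 ≈ 1.5291 (local minimum)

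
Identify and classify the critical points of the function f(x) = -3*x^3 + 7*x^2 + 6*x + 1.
f'(x) = -9*x^2 + 14*x + 6

Solve f'(x) = 0:
  9*x^2 - 14*x - 6 = 0 has no rational roots; quadratic formula: x = (14 ± √412)/18.
  ⇒ x = 7/9 - sqrt(103)/9 ≈ -0.3499, 7/9 + sqrt(103)/9 ≈ 1.9054

f''(x) = 14 - 18*x
Second-derivative test at each critical point:
  f''(-0.3499) = 20.2978 > 0 → local minimum
  f''(1.9054) = -20.2978 < 0 → local maximum

Critical points: x = 7/9 - sqrt(103)/9 ≈ -0.3499 (local minimum); x = 7/9 + sqrt(103)/9 ≈ 1.9054 (local maximum)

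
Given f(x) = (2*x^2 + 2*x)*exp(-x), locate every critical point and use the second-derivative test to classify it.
f'(x) = 2*(-x^2 + x + 1)*exp(-x)

Solve f'(x) = 0:
  f'(x) = (-2*x^2 + 2*x + 2)·exp(-x) and exp(-x) > 0 for every x, so f'(x) = 0 ⇔ -2*x^2 + 2*x + 2 = 0.
  Factor: -2*x^2 + 2*x + 2 = -2*(x^2 - x - 1); x^2 - x - 1 = 0 has no rational roots; quadratic formula: x = (1 ± √5)/2.
  ⇒ x = 1/2 - sqrt(5)/2 ≈ -0.6180, 1/2 + sqrt(5)/2 ≈ 1.6180

f''(x) = 2*x*(x - 3)*exp(-x)
Second-derivative test at each critical point:
  f''(-0.6180) = 8.2971 > 0 → local minimum
  f''(1.6180) = -0.8868 < 0 → local maximum

Critical points: x = 1/2 - sqrt(5)/2 ≈ -0.6180 (local minimum); x = 1/2 + sqrt(5)/2 ≈ 1.6180 (local maximum)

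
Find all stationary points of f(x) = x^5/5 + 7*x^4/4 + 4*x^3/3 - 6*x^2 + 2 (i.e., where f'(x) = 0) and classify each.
f'(x) = x*(x^3 + 7*x^2 + 4*x - 12)

Solve f'(x) = 0:
  Factor: x^4 + 7*x^3 + 4*x^2 - 12*x = x*(x - 1)*(x + 2)*(x + 6) = 0.
  ⇒ x = -6, -2, 0, 1

f''(x) = 4*x^3 + 21*x^2 + 8*x - 12
Second-derivative test at each critical point:
  f''(-6) = -168 < 0 → local maximum
  f''(-2) = 24 > 0 → local minimum
  f''(0) = -12 < 0 → local maximum
  f''(1) = 21 > 0 → local minimum

Critical points: x = -6 (local maximum); x = -2 (local minimum); x = 0 (local maximum); x = 1 (local minimum)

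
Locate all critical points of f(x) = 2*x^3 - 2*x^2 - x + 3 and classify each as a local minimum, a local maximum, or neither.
f'(x) = 6*x^2 - 4*x - 1

Solve f'(x) = 0:
  6*x^2 - 4*x - 1 = 0 has no rational roots; quadratic formula: x = (4 ± √40)/12.
  ⇒ x = 1/3 - sqrt(10)/6 ≈ -0.1937, 1/3 + sqrt(10)/6 ≈ 0.8604

f''(x) = 12*x - 4
Second-derivative test at each critical point:
  f''(-0.1937) = -6.3246 < 0 → local maximum
  f''(0.8604) = 6.3246 > 0 → local minimum

Critical points: x = 1/3 - sqrt(10)/6 ≈ -0.1937 (local maximum); x = 1/3 + sqrt(10)/6 ≈ 0.8604 (local minimum)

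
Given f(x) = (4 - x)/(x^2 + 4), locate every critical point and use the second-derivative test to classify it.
f'(x) = (-x^2 + 2*x*(x - 4) - 4)/(x^2 + 4)^2

Solve f'(x) = 0:
  f'(x) = (x^2 - 8*x - 4)/(x^2 + 4)^2; the denominator is positive wherever f is defined, so f'(x) = 0 ⇔ x^2 - 8*x - 4 = 0.
  x^2 - 8*x - 4 = 0 has no rational roots; quadratic formula: x = (8 ± √80)/2.
  ⇒ x = 4 - 2*sqrt(5) ≈ -0.4721, 4 + 2*sqrt(5) ≈ 8.4721

f''(x) = 2*(4*x^2*(4 - x) + (3*x - 4)*(x^2 + 4))/(x^2 + 4)^3
Second-derivative test at each critical point:
  f''(-0.4721) = -0.5016 < 0 → local maximum
  f''(8.4721) = 0.0016 > 0 → local minimum

Critical points: x = 4 - 2*sqrt(5) ≈ -0.4721 (local maximum); x = 4 + 2*sqrt(5) ≈ 8.4721 (local minimum)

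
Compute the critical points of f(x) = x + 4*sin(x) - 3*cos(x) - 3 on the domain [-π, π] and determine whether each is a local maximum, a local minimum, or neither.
f'(x) = 3*sin(x) + 4*cos(x) + 1

Solve f'(x) = 0 on [-π, π]:
  f'(x) = 0 ⇔ 3*sin(x) + 4*cos(x) = -1. Write the left side as R·cos(x + φ) with R = √(4² + (-3)²) = 5, cos φ = 4/5, sin φ = -3/5; then cos(x + φ) = -1/5. Solve for x and keep the solutions lying in [-π, π].
  ⇒ x = atan((-8*sqrt(6) - 3)/(-4 + 6*sqrt(6))) ≈ -1.1287, atan((-3 + 8*sqrt(6))/(-6*sqrt(6) - 4)) + pi ≈ 2.4157

f''(x) = -4*sin(x) + 3*cos(x)
Second-derivative test at each critical point:
  f''(-1.1287) = 4.8990 > 0 → local minimum
  f''(2.4157) = -4.8990 < 0 → local maximum

Critical points: x = atan((-8*sqrt(6) - 3)/(-4 + 6*sqrt(6))) ≈ -1.1287 (local minimum); x = atan((-3 + 8*sqrt(6))/(-6*sqrt(6) - 4)) + pi ≈ 2.4157 (local maximum)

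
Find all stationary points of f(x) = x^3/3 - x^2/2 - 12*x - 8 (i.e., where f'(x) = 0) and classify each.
f'(x) = x^2 - x - 12

Solve f'(x) = 0:
  Factor: x^2 - x - 12 = (x - 4)*(x + 3) = 0.
  ⇒ x = -3, 4

f''(x) = 2*x - 1
Second-derivative test at each critical point:
  f''(-3) = -7 < 0 → local maximum
  f''(4) = 7 > 0 → local minimum

Critical points: x = -3 (local maximum); x = 4 (local minimum)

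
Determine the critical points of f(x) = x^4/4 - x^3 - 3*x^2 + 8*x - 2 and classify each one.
f'(x) = x^3 - 3*x^2 - 6*x + 8

Solve f'(x) = 0:
  Factor: x^3 - 3*x^2 - 6*x + 8 = (x - 4)*(x - 1)*(x + 2) = 0.
  ⇒ x = -2, 1, 4

f''(x) = 3*x^2 - 6*x - 6
Second-derivative test at each critical point:
  f''(-2) = 18 > 0 → local minimum
  f''(1) = -9 < 0 → local maximum
  f''(4) = 18 > 0 → local minimum

Critical points: x = -2 (local minimum); x = 1 (local maximum); x = 4 (local minimum)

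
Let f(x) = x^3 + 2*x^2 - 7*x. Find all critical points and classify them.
f'(x) = 3*x^2 + 4*x - 7

Solve f'(x) = 0:
  Factor: 3*x^2 + 4*x - 7 = (x - 1)*(3*x + 7) = 0.
  ⇒ x = -7/3, 1

f''(x) = 6*x + 4
Second-derivative test at each critical point:
  f''(-7/3) = -10 < 0 → local maximum
  f''(1) = 10 > 0 → local minimum

Critical points: x = -7/3 (local maximum); x = 1 (local minimum)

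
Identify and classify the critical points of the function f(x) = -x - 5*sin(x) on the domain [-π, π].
f'(x) = -5*cos(x) - 1

Solve f'(x) = 0 on [-π, π]:
  f'(x) = 0 ⇔ cos(x) = -1/5, i.e. x = ±arccos(-1/5) + 2nπ; keep the solutions lying in [-π, π].
  ⇒ x = -acos(-1/5) ≈ -1.7722, acos(-1/5) ≈ 1.7722

f''(x) = 5*sin(x)
Second-derivative test at each critical point:
  f''(-1.7722) = -4.8990 < 0 → local maximum
  f''(1.7722) = 4.8990 > 0 → local minimum

Critical points: x = -acos(-1/5) ≈ -1.7722 (local maximum); x = acos(-1/5) ≈ 1.7722 (local minimum)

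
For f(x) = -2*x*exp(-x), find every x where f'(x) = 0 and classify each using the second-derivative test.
f'(x) = 2*(x - 1)*exp(-x)

Solve f'(x) = 0:
  f'(x) = (2*x - 2)·exp(-x) and exp(-x) > 0 for every x, so f'(x) = 0 ⇔ 2*x - 2 = 0.
  Factor: 2*x - 2 = 2*(x - 1) = 0.
  ⇒ x = 1

f''(x) = 2*(2 - x)*exp(-x)
Second-derivative test at each critical point:
  f''(1) = 0.7358 > 0 → local minimum

Critical points: x = 1 (local minimum)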